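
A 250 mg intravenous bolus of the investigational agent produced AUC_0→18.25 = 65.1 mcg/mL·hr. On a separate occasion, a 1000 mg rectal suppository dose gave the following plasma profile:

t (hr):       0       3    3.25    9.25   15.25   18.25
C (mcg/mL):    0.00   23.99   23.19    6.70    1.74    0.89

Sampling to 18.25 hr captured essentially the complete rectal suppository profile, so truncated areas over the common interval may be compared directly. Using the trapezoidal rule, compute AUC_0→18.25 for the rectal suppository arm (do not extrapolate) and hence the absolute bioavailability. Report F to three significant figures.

Trapezoidal AUC_0→18.25 (rectal suppository):
  [0→3]: (0.00+23.99)/2 × 3 = 35.985
  [3→3.25]: (23.99+23.19)/2 × 0.25 = 5.8975
  [3.25→9.25]: (23.19+6.70)/2 × 6 = 89.67
  [9.25→15.25]: (6.70+1.74)/2 × 6 = 25.32
  [15.25→18.25]: (1.74+0.89)/2 × 3 = 3.945
  Sum = 160.8175 mcg/mL·hr
F = (AUC_ev/D_ev)/(AUC_iv/D_iv) = (160.8175/1000)/(65.1/250) = 0.1608175/0.2604 = 0.6176

F = 0.618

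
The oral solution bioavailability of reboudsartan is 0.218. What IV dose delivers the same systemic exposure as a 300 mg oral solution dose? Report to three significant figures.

Systemic exposure from an extravascular dose = F × D_ev, so the equivalent IV dose is F × D_ev.
D_iv = F × D_ev = 0.218 × 300 = 65.4 mg

D_iv = 65.4 mg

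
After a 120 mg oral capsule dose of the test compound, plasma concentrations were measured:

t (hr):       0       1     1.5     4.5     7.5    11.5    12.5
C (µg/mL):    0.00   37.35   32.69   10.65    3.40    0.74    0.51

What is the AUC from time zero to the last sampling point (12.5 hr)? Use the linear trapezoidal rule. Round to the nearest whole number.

AUC = 131 µg/mL·hr

Trapezoidal AUC_0→12.5:
  [0→1]: (0.00+37.35)/2 × 1 = 18.675
  [1→1.5]: (37.35+32.69)/2 × 0.5 = 17.51
  [1.5→4.5]: (32.69+10.65)/2 × 3 = 65.01
  [4.5→7.5]: (10.65+3.40)/2 × 3 = 21.075
  [7.5→11.5]: (3.40+0.74)/2 × 4 = 8.28
  [11.5→12.5]: (0.74+0.51)/2 × 1 = 0.625
  Sum = 131.175 µg/mL·hr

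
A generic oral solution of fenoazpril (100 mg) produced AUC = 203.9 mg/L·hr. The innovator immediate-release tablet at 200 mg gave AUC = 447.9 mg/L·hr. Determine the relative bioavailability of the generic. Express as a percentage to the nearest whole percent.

F_rel = 91%

F_rel = (AUC_test/D_test) / (AUC_ref/D_ref)
      = (203.9/100) / (447.9/200)
      = 2.039 / 2.2395 = 0.9105 = 91.05%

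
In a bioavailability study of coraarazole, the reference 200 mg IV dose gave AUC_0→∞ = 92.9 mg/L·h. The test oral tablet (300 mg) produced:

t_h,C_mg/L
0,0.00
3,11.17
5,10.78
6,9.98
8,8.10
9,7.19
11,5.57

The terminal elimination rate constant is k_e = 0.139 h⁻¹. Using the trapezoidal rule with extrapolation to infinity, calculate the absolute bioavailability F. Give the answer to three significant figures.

F = 0.916

Trapezoidal AUC_0→11 (oral tablet):
  [0→3]: (0.00+11.17)/2 × 3 = 16.755
  [3→5]: (11.17+10.78)/2 × 2 = 21.95
  [5→6]: (10.78+9.98)/2 × 1 = 10.38
  [6→8]: (9.98+8.10)/2 × 2 = 18.08
  [8→9]: (8.10+7.19)/2 × 1 = 7.645
  [9→11]: (7.19+5.57)/2 × 2 = 12.76
  Sum = 87.57 mg/L·h
Tail: C_last/k_e = 5.57/0.139 = 40.072
AUC_0→∞ (oral tablet) = 87.57 + 40.072 = 127.642 mg/L·h
F = (AUC_ev/D_ev)/(AUC_iv/D_iv) = (127.642/300)/(92.9/200) = 0.425473/0.4645 = 0.9160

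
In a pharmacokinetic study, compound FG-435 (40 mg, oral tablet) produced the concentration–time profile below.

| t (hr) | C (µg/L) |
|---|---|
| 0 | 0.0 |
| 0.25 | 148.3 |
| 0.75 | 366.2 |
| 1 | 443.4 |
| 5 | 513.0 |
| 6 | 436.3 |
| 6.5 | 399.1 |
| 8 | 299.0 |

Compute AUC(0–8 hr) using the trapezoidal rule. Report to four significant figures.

AUC = 3368 µg/L·hr

Trapezoidal AUC_0→8:
  [0→0.25]: (0.0+148.3)/2 × 0.25 = 18.5375
  [0.25→0.75]: (148.3+366.2)/2 × 0.5 = 128.625
  [0.75→1]: (366.2+443.4)/2 × 0.25 = 101.2
  [1→5]: (443.4+513.0)/2 × 4 = 1912.8
  [5→6]: (513.0+436.3)/2 × 1 = 474.65
  [6→6.5]: (436.3+399.1)/2 × 0.5 = 208.85
  [6.5→8]: (399.1+299.0)/2 × 1.5 = 523.575
  Sum = 3368.2375 µg/L·hr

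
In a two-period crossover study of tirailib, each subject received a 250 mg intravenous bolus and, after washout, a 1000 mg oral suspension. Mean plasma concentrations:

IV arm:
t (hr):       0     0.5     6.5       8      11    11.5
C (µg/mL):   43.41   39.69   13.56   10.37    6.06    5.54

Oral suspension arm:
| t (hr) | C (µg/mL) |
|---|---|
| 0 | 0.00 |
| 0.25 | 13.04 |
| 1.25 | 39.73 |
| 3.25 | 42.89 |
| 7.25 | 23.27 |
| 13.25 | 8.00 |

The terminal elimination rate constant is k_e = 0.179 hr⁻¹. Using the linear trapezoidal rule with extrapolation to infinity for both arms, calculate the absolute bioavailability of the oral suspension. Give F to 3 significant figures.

Trapezoidal AUC_0→11.5 (IV):
  [0→0.5]: (43.41+39.69)/2 × 0.5 = 20.775
  [0.5→6.5]: (39.69+13.56)/2 × 6 = 159.75
  [6.5→8]: (13.56+10.37)/2 × 1.5 = 17.9475
  [8→11]: (10.37+6.06)/2 × 3 = 24.645
  [11→11.5]: (6.06+5.54)/2 × 0.5 = 2.9
  Sum = 226.0175 µg/mL·hr
IV tail: 5.54/0.179 = 30.950; AUC_iv,0→∞ = 226.0175 + 30.950 = 256.9675 µg/mL·hr
Trapezoidal AUC_0→13.25 (oral suspension):
  [0→0.25]: (0.00+13.04)/2 × 0.25 = 1.63
  [0.25→1.25]: (13.04+39.73)/2 × 1 = 26.385
  [1.25→3.25]: (39.73+42.89)/2 × 2 = 82.62
  [3.25→7.25]: (42.89+23.27)/2 × 4 = 132.32
  [7.25→13.25]: (23.27+8.00)/2 × 6 = 93.81
  Sum = 336.765 µg/mL·hr
oral suspension tail: 8.00/0.179 = 44.693; AUC_ev,0→∞ = 336.765 + 44.693 = 381.458 µg/mL·hr
F = (AUC_ev/D_ev)/(AUC_iv/D_iv) = (381.458/1000)/(256.9675/250) = 0.381458/1.02787 = 0.3711

F = 0.371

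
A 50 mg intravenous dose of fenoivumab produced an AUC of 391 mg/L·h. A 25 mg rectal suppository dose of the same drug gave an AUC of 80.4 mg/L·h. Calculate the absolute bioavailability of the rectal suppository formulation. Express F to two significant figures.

F = (AUC_ev / D_ev) / (AUC_iv / D_iv)
  = (80.4/25) / (391/50)
  = 3.216 / 7.82 = 0.4113

F = 0.41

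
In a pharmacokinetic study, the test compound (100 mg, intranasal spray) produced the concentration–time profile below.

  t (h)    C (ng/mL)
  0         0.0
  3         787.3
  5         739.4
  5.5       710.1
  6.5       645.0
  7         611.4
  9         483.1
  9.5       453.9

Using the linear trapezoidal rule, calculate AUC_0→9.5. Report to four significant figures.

AUC = 5390 ng/mL·h

Trapezoidal AUC_0→9.5:
  [0→3]: (0.0+787.3)/2 × 3 = 1180.95
  [3→5]: (787.3+739.4)/2 × 2 = 1526.7
  [5→5.5]: (739.4+710.1)/2 × 0.5 = 362.375
  [5.5→6.5]: (710.1+645.0)/2 × 1 = 677.55
  [6.5→7]: (645.0+611.4)/2 × 0.5 = 314.1
  [7→9]: (611.4+483.1)/2 × 2 = 1094.5
  [9→9.5]: (483.1+453.9)/2 × 0.5 = 234.25
  Sum = 5390.425 ng/mL·h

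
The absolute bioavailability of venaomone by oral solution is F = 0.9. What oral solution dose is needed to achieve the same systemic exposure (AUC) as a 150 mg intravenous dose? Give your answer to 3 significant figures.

For equal systemic exposure: F × D_ev = D_iv
D_ev = D_iv / F = 150 / 0.9 = 166.667 mg

D_oral = 167 mg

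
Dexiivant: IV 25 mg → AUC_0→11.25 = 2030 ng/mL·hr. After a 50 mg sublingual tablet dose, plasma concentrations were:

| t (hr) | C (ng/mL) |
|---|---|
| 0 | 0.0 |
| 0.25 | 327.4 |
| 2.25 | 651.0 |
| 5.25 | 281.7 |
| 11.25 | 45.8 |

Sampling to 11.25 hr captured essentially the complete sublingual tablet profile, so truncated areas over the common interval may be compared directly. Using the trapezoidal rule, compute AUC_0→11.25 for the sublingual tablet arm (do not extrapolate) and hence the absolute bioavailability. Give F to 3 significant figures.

Trapezoidal AUC_0→11.25 (sublingual tablet):
  [0→0.25]: (0.0+327.4)/2 × 0.25 = 40.925
  [0.25→2.25]: (327.4+651.0)/2 × 2 = 978.4
  [2.25→5.25]: (651.0+281.7)/2 × 3 = 1399.05
  [5.25→11.25]: (281.7+45.8)/2 × 6 = 982.5
  Sum = 3400.875 ng/mL·hr
F = (AUC_ev/D_ev)/(AUC_iv/D_iv) = (3400.875/50)/(2030/25) = 68.0175/81.2 = 0.8377

F = 0.838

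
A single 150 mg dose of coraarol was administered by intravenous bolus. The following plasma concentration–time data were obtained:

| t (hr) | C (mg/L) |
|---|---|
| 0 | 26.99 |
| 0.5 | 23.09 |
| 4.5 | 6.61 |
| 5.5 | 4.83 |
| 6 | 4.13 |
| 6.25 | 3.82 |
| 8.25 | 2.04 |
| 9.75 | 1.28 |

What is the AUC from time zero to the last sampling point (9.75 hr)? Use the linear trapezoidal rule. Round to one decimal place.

AUC = 89.2 mg/L·hr

Trapezoidal AUC_0→9.75:
  [0→0.5]: (26.99+23.09)/2 × 0.5 = 12.52
  [0.5→4.5]: (23.09+6.61)/2 × 4 = 59.4
  [4.5→5.5]: (6.61+4.83)/2 × 1 = 5.72
  [5.5→6]: (4.83+4.13)/2 × 0.5 = 2.24
  [6→6.25]: (4.13+3.82)/2 × 0.25 = 0.99375
  [6.25→8.25]: (3.82+2.04)/2 × 2 = 5.86
  [8.25→9.75]: (2.04+1.28)/2 × 1.5 = 2.49
  Sum = 89.22375 mg/L·hr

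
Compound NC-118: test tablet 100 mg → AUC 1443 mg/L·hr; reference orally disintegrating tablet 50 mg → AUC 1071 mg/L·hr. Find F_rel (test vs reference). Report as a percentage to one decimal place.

F_rel = (AUC_test/D_test) / (AUC_ref/D_ref)
      = (1443/100) / (1071/50)
      = 14.43 / 21.42 = 0.6737 = 67.37%

F_rel = 67.4%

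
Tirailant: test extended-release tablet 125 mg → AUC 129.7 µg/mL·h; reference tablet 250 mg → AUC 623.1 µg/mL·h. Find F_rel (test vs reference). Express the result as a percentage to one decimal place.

F_rel = 41.6%

F_rel = (AUC_test/D_test) / (AUC_ref/D_ref)
      = (129.7/125) / (623.1/250)
      = 1.0376 / 2.4924 = 0.4163 = 41.63%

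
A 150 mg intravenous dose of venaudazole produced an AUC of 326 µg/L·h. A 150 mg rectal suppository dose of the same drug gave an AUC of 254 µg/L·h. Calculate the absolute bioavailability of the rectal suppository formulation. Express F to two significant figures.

F = 0.78

F = (AUC_ev / D_ev) / (AUC_iv / D_iv)
  = (254/150) / (326/150)
  = 1.69333 / 2.17333 = 0.7791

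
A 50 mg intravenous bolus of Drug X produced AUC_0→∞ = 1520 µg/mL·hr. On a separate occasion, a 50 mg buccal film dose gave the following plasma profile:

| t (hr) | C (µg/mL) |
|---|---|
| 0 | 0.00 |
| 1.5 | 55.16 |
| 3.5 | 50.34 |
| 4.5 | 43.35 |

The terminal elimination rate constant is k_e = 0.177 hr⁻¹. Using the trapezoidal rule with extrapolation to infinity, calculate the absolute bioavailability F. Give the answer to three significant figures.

F = 0.289

Trapezoidal AUC_0→4.5 (buccal film):
  [0→1.5]: (0.00+55.16)/2 × 1.5 = 41.37
  [1.5→3.5]: (55.16+50.34)/2 × 2 = 105.5
  [3.5→4.5]: (50.34+43.35)/2 × 1 = 46.845
  Sum = 193.715 µg/mL·hr
Tail: C_last/k_e = 43.35/0.177 = 244.915
AUC_0→∞ (buccal film) = 193.715 + 244.915 = 438.63 µg/mL·hr
F = (AUC_ev/D_ev)/(AUC_iv/D_iv) = (438.63/50)/(1520/50) = 8.7726/30.4 = 0.2886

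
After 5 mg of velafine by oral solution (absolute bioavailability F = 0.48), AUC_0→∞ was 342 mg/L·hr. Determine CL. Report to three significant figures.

CL = 0.00702 L/hr

CL = F × Dose / AUC_0→∞
   = 0.48 × 5 / 342 = 0.00701754 L/hr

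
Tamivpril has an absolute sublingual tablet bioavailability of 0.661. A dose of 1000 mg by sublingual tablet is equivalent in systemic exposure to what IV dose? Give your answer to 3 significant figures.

D_iv = 661 mg

Systemic exposure from an extravascular dose = F × D_ev, so the equivalent IV dose is F × D_ev.
D_iv = F × D_ev = 0.661 × 1000 = 661 mg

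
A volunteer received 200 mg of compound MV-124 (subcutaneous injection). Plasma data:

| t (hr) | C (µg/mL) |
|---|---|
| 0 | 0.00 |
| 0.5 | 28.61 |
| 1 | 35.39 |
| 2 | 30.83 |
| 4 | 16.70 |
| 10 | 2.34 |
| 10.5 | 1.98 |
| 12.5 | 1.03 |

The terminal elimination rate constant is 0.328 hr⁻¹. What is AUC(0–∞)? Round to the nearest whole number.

AUC = 168 µg/mL·hr

Trapezoidal AUC_0→12.5:
  [0→0.5]: (0.00+28.61)/2 × 0.5 = 7.1525
  [0.5→1]: (28.61+35.39)/2 × 0.5 = 16.0
  [1→2]: (35.39+30.83)/2 × 1 = 33.11
  [2→4]: (30.83+16.70)/2 × 2 = 47.53
  [4→10]: (16.70+2.34)/2 × 6 = 57.12
  [10→10.5]: (2.34+1.98)/2 × 0.5 = 1.08
  [10.5→12.5]: (1.98+1.03)/2 × 2 = 3.01
  Sum = 165.0025 µg/mL·hr
Extrapolated tail: C_last / k_e = 1.03 / 0.328 = 3.140
AUC_0→∞ = 165.0025 + 3.140 = 168.1425 µg/mL·hr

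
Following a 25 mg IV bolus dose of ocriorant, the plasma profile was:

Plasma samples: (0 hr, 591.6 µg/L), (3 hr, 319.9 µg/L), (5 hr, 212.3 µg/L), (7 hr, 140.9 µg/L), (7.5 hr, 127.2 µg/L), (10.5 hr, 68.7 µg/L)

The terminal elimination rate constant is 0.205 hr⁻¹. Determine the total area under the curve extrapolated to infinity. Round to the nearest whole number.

AUC = 2949 µg/L·hr

Trapezoidal AUC_0→10.5:
  [0→3]: (591.6+319.9)/2 × 3 = 1367.25
  [3→5]: (319.9+212.3)/2 × 2 = 532.2
  [5→7]: (212.3+140.9)/2 × 2 = 353.2
  [7→7.5]: (140.9+127.2)/2 × 0.5 = 67.025
  [7.5→10.5]: (127.2+68.7)/2 × 3 = 293.85
  Sum = 2613.525 µg/L·hr
Extrapolated tail: C_last / k_e = 68.7 / 0.205 = 335.122
AUC_0→∞ = 2613.525 + 335.122 = 2948.647 µg/L·hr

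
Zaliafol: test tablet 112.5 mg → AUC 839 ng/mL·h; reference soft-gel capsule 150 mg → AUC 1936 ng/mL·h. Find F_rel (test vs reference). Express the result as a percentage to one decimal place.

F_rel = (AUC_test/D_test) / (AUC_ref/D_ref)
      = (839/112.5) / (1936/150)
      = 7.45778 / 12.9067 = 0.5778 = 57.78%

F_rel = 57.8%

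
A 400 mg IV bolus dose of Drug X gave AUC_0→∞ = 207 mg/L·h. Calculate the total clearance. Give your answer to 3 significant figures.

CL = 1.93 L/h

CL = Dose_iv / AUC_0→∞
   = 400 / 207 = 1.93237 L/h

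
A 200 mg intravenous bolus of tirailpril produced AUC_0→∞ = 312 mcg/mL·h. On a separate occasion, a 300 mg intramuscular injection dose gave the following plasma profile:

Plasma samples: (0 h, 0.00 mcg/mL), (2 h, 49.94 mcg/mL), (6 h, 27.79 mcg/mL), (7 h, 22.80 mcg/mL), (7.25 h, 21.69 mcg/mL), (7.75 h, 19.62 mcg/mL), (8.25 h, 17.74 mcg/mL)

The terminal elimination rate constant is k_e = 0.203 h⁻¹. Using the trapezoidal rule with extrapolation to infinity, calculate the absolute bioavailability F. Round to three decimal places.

F = 0.734

Trapezoidal AUC_0→8.25 (intramuscular injection):
  [0→2]: (0.00+49.94)/2 × 2 = 49.94
  [2→6]: (49.94+27.79)/2 × 4 = 155.46
  [6→7]: (27.79+22.80)/2 × 1 = 25.295
  [7→7.25]: (22.80+21.69)/2 × 0.25 = 5.56125
  [7.25→7.75]: (21.69+19.62)/2 × 0.5 = 10.3275
  [7.75→8.25]: (19.62+17.74)/2 × 0.5 = 9.34
  Sum = 255.92375 mcg/mL·h
Tail: C_last/k_e = 17.74/0.203 = 87.389
AUC_0→∞ (intramuscular injection) = 255.92375 + 87.389 = 343.31275 mcg/mL·h
F = (AUC_ev/D_ev)/(AUC_iv/D_iv) = (343.31275/300)/(312/200) = 1.14438/1.56 = 0.7336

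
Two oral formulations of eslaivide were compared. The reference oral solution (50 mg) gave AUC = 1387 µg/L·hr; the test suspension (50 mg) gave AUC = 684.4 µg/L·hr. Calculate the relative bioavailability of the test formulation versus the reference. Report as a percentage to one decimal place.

F_rel = 49.3%

F_rel = (AUC_test/D_test) / (AUC_ref/D_ref)
      = (684.4/50) / (1387/50)
      = 13.688 / 27.74 = 0.4934 = 49.34%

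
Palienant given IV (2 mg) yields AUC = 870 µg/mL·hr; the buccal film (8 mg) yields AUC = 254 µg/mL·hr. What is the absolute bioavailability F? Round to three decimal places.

F = (AUC_ev / D_ev) / (AUC_iv / D_iv)
  = (254/8) / (870/2)
  = 31.75 / 435 = 0.0730

F = 0.073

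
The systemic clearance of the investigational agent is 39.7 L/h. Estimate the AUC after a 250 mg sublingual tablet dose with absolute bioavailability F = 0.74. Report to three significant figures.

AUC = 4.66 mg/L·h

AUC_0→∞ = F × Dose / CL
        = 0.74 × 250 / 39.7 = 4.65995 mg/L·h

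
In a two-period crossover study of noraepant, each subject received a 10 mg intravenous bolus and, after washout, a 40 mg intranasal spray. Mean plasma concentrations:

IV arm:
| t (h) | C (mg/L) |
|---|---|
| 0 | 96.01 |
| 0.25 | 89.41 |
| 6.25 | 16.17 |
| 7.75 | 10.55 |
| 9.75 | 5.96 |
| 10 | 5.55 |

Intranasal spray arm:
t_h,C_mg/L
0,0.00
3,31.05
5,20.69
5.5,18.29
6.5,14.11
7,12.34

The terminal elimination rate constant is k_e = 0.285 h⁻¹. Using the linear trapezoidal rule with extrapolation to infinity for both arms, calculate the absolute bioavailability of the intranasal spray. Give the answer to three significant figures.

F = 0.110

Trapezoidal AUC_0→10 (IV):
  [0→0.25]: (96.01+89.41)/2 × 0.25 = 23.1775
  [0.25→6.25]: (89.41+16.17)/2 × 6 = 316.74
  [6.25→7.75]: (16.17+10.55)/2 × 1.5 = 20.04
  [7.75→9.75]: (10.55+5.96)/2 × 2 = 16.51
  [9.75→10]: (5.96+5.55)/2 × 0.25 = 1.43875
  Sum = 377.90625 mg/L·h
IV tail: 5.55/0.285 = 19.474; AUC_iv,0→∞ = 377.90625 + 19.474 = 397.38025 mg/L·h
Trapezoidal AUC_0→7 (intranasal spray):
  [0→3]: (0.00+31.05)/2 × 3 = 46.575
  [3→5]: (31.05+20.69)/2 × 2 = 51.74
  [5→5.5]: (20.69+18.29)/2 × 0.5 = 9.745
  [5.5→6.5]: (18.29+14.11)/2 × 1 = 16.2
  [6.5→7]: (14.11+12.34)/2 × 0.5 = 6.6125
  Sum = 130.8725 mg/L·h
intranasal spray tail: 12.34/0.285 = 43.298; AUC_ev,0→∞ = 130.8725 + 43.298 = 174.1705 mg/L·h
F = (AUC_ev/D_ev)/(AUC_iv/D_iv) = (174.1705/40)/(397.38025/10) = 4.3542625/39.738025 = 0.1096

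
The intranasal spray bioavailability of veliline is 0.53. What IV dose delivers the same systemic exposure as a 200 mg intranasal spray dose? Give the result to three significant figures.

D_iv = 106 mg

Systemic exposure from an extravascular dose = F × D_ev, so the equivalent IV dose is F × D_ev.
D_iv = F × D_ev = 0.53 × 200 = 106 mg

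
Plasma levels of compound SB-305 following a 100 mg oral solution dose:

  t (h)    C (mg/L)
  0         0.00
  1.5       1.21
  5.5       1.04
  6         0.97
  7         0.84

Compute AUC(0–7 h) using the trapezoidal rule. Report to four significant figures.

Trapezoidal AUC_0→7:
  [0→1.5]: (0.00+1.21)/2 × 1.5 = 0.9075
  [1.5→5.5]: (1.21+1.04)/2 × 4 = 4.5
  [5.5→6]: (1.04+0.97)/2 × 0.5 = 0.5025
  [6→7]: (0.97+0.84)/2 × 1 = 0.905
  Sum = 6.815 mg/L·h

AUC = 6.815 mg/L·h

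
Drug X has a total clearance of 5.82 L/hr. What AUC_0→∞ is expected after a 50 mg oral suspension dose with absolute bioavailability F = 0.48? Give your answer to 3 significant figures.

AUC_0→∞ = F × Dose / CL
        = 0.48 × 50 / 5.82 = 4.12371 mg/L·hr

AUC = 4.12 mg/L·hr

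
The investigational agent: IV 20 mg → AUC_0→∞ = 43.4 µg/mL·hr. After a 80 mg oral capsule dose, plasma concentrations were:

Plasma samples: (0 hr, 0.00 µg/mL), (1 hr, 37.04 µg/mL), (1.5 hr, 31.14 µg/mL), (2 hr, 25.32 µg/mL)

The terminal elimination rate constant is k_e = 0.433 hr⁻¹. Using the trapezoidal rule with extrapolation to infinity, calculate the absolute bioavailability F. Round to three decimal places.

Trapezoidal AUC_0→2 (oral capsule):
  [0→1]: (0.00+37.04)/2 × 1 = 18.52
  [1→1.5]: (37.04+31.14)/2 × 0.5 = 17.045
  [1.5→2]: (31.14+25.32)/2 × 0.5 = 14.115
  Sum = 49.68 µg/mL·hr
Tail: C_last/k_e = 25.32/0.433 = 58.476
AUC_0→∞ (oral capsule) = 49.68 + 58.476 = 108.156 µg/mL·hr
F = (AUC_ev/D_ev)/(AUC_iv/D_iv) = (108.156/80)/(43.4/20) = 1.35195/2.17 = 0.6230

F = 0.623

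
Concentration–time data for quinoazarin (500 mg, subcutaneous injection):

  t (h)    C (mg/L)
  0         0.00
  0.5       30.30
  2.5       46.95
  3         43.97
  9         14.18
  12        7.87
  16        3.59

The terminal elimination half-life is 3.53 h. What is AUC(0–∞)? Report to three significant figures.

AUC = 356 mg/L·h

Trapezoidal AUC_0→16:
  [0→0.5]: (0.00+30.30)/2 × 0.5 = 7.575
  [0.5→2.5]: (30.30+46.95)/2 × 2 = 77.25
  [2.5→3]: (46.95+43.97)/2 × 0.5 = 22.73
  [3→9]: (43.97+14.18)/2 × 6 = 174.45
  [9→12]: (14.18+7.87)/2 × 3 = 33.075
  [12→16]: (7.87+3.59)/2 × 4 = 22.92
  Sum = 338.0 mg/L·h
k_e = ln2 / t½ = 0.693147 / 3.53 = 0.1964 h^-1
Extrapolated tail: C_last / k_e = 3.59 / 0.1964 = 18.279
AUC_0→∞ = 338.0 + 18.279 = 356.279 mg/L·h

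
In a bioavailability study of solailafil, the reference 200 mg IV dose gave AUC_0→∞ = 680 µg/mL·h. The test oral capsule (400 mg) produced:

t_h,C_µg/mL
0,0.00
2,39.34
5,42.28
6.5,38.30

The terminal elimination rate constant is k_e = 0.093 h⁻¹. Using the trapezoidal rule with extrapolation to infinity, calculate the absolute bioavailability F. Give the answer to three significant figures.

Trapezoidal AUC_0→6.5 (oral capsule):
  [0→2]: (0.00+39.34)/2 × 2 = 39.34
  [2→5]: (39.34+42.28)/2 × 3 = 122.43
  [5→6.5]: (42.28+38.30)/2 × 1.5 = 60.435
  Sum = 222.205 µg/mL·h
Tail: C_last/k_e = 38.30/0.093 = 411.828
AUC_0→∞ (oral capsule) = 222.205 + 411.828 = 634.033 µg/mL·h
F = (AUC_ev/D_ev)/(AUC_iv/D_iv) = (634.033/400)/(680/200) = 1.5850825/3.4 = 0.4662

F = 0.466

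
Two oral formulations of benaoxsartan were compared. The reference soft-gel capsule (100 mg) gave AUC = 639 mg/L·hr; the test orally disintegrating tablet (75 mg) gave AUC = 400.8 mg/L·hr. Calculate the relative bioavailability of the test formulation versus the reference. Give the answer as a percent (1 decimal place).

F_rel = 83.6%

F_rel = (AUC_test/D_test) / (AUC_ref/D_ref)
      = (400.8/75) / (639/100)
      = 5.344 / 6.39 = 0.8363 = 83.63%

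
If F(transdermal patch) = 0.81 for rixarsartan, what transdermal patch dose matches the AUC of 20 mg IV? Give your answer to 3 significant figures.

For equal systemic exposure: F × D_ev = D_iv
D_ev = D_iv / F = 20 / 0.81 = 24.6914 mg

D_transdermal = 24.7 mg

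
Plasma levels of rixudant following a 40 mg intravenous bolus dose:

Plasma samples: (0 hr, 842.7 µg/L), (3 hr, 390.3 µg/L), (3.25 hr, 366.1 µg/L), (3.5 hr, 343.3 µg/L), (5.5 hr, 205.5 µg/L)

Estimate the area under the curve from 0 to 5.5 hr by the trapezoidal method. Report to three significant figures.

Trapezoidal AUC_0→5.5:
  [0→3]: (842.7+390.3)/2 × 3 = 1849.5
  [3→3.25]: (390.3+366.1)/2 × 0.25 = 94.55
  [3.25→3.5]: (366.1+343.3)/2 × 0.25 = 88.675
  [3.5→5.5]: (343.3+205.5)/2 × 2 = 548.8
  Sum = 2581.525 µg/L·hr

AUC = 2580 µg/L·hr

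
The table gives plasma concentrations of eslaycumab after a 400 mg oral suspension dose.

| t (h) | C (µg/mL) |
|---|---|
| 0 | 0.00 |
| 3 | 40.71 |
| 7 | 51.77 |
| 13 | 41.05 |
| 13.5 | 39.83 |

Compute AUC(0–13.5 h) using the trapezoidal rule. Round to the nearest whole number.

AUC = 545 µg/mL·h

Trapezoidal AUC_0→13.5:
  [0→3]: (0.00+40.71)/2 × 3 = 61.065
  [3→7]: (40.71+51.77)/2 × 4 = 184.96
  [7→13]: (51.77+41.05)/2 × 6 = 278.46
  [13→13.5]: (41.05+39.83)/2 × 0.5 = 20.22
  Sum = 544.705 µg/mL·h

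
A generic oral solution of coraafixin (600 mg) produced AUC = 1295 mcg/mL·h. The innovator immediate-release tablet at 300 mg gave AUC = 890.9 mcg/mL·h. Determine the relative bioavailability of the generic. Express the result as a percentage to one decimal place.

F_rel = (AUC_test/D_test) / (AUC_ref/D_ref)
      = (1295/600) / (890.9/300)
      = 2.15833 / 2.96967 = 0.7268 = 72.68%

F_rel = 72.7%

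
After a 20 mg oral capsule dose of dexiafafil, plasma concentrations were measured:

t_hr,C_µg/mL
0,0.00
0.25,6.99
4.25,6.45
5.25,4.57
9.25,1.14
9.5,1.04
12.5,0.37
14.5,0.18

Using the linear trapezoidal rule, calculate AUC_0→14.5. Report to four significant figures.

AUC = 47.62 µg/mL·hr

Trapezoidal AUC_0→14.5:
  [0→0.25]: (0.00+6.99)/2 × 0.25 = 0.87375
  [0.25→4.25]: (6.99+6.45)/2 × 4 = 26.88
  [4.25→5.25]: (6.45+4.57)/2 × 1 = 5.51
  [5.25→9.25]: (4.57+1.14)/2 × 4 = 11.42
  [9.25→9.5]: (1.14+1.04)/2 × 0.25 = 0.2725
  [9.5→12.5]: (1.04+0.37)/2 × 3 = 2.115
  [12.5→14.5]: (0.37+0.18)/2 × 2 = 0.55
  Sum = 47.62125 µg/mL·hr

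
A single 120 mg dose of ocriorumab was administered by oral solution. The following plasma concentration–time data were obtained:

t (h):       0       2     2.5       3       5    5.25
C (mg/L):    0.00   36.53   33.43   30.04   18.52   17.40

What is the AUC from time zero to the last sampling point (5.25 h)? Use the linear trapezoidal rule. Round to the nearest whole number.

AUC = 123 mg/L·h

Trapezoidal AUC_0→5.25:
  [0→2]: (0.00+36.53)/2 × 2 = 36.53
  [2→2.5]: (36.53+33.43)/2 × 0.5 = 17.49
  [2.5→3]: (33.43+30.04)/2 × 0.5 = 15.8675
  [3→5]: (30.04+18.52)/2 × 2 = 48.56
  [5→5.25]: (18.52+17.40)/2 × 0.25 = 4.49
  Sum = 122.9375 mg/L·h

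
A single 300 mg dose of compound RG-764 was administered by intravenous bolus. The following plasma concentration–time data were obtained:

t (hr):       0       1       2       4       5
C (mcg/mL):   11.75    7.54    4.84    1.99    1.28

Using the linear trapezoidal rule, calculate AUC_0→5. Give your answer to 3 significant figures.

Trapezoidal AUC_0→5:
  [0→1]: (11.75+7.54)/2 × 1 = 9.645
  [1→2]: (7.54+4.84)/2 × 1 = 6.19
  [2→4]: (4.84+1.99)/2 × 2 = 6.83
  [4→5]: (1.99+1.28)/2 × 1 = 1.635
  Sum = 24.3 mcg/mL·hr

AUC = 24.3 mcg/mL·hr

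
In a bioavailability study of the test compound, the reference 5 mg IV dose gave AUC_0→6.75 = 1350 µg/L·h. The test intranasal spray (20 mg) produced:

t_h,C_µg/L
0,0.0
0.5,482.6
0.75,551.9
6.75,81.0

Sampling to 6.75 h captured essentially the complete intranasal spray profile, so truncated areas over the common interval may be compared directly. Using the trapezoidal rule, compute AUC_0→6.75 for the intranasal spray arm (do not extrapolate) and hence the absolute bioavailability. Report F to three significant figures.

F = 0.398

Trapezoidal AUC_0→6.75 (intranasal spray):
  [0→0.5]: (0.0+482.6)/2 × 0.5 = 120.65
  [0.5→0.75]: (482.6+551.9)/2 × 0.25 = 129.3125
  [0.75→6.75]: (551.9+81.0)/2 × 6 = 1898.7
  Sum = 2148.6625 µg/L·h
F = (AUC_ev/D_ev)/(AUC_iv/D_iv) = (2148.6625/20)/(1350/5) = 107.433/270 = 0.3979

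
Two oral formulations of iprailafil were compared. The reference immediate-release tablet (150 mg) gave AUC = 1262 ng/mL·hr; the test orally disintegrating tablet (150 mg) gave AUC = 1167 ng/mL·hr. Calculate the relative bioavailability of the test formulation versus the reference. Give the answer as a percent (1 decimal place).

F_rel = (AUC_test/D_test) / (AUC_ref/D_ref)
      = (1167/150) / (1262/150)
      = 7.78 / 8.41333 = 0.9247 = 92.47%

F_rel = 92.5%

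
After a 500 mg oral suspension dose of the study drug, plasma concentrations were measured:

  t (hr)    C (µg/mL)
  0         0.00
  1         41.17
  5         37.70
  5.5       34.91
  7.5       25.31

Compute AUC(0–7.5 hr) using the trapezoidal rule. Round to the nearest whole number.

AUC = 257 µg/mL·hr

Trapezoidal AUC_0→7.5:
  [0→1]: (0.00+41.17)/2 × 1 = 20.585
  [1→5]: (41.17+37.70)/2 × 4 = 157.74
  [5→5.5]: (37.70+34.91)/2 × 0.5 = 18.1525
  [5.5→7.5]: (34.91+25.31)/2 × 2 = 60.22
  Sum = 256.6975 µg/mL·hr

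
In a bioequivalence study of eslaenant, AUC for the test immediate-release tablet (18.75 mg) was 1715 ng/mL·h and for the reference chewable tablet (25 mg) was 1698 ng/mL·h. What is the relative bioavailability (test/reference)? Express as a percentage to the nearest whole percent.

F_rel = 135%

F_rel = (AUC_test/D_test) / (AUC_ref/D_ref)
      = (1715/18.75) / (1698/25)
      = 91.4667 / 67.92 = 1.3467 = 134.67%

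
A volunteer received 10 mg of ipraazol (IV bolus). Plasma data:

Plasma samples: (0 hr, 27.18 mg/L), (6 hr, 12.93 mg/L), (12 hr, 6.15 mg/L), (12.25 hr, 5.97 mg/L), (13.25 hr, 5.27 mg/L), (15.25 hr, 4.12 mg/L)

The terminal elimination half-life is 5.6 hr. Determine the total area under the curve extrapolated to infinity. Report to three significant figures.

AUC = 227 mg/L·hr

Trapezoidal AUC_0→15.25:
  [0→6]: (27.18+12.93)/2 × 6 = 120.33
  [6→12]: (12.93+6.15)/2 × 6 = 57.24
  [12→12.25]: (6.15+5.97)/2 × 0.25 = 1.515
  [12.25→13.25]: (5.97+5.27)/2 × 1 = 5.62
  [13.25→15.25]: (5.27+4.12)/2 × 2 = 9.39
  Sum = 194.095 mg/L·hr
k_e = ln2 / t½ = 0.693147 / 5.6 = 0.1238 hr^-1
Extrapolated tail: C_last / k_e = 4.12 / 0.1238 = 33.279
AUC_0→∞ = 194.095 + 33.279 = 227.374 mg/L·hr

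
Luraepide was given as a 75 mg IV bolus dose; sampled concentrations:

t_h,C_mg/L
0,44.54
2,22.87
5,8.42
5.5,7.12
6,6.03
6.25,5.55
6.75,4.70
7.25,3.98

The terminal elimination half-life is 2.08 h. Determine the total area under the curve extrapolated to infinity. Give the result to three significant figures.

Trapezoidal AUC_0→7.25:
  [0→2]: (44.54+22.87)/2 × 2 = 67.41
  [2→5]: (22.87+8.42)/2 × 3 = 46.935
  [5→5.5]: (8.42+7.12)/2 × 0.5 = 3.885
  [5.5→6]: (7.12+6.03)/2 × 0.5 = 3.2875
  [6→6.25]: (6.03+5.55)/2 × 0.25 = 1.4475
  [6.25→6.75]: (5.55+4.70)/2 × 0.5 = 2.5625
  [6.75→7.25]: (4.70+3.98)/2 × 0.5 = 2.17
  Sum = 127.6975 mg/L·h
k_e = ln2 / t½ = 0.693147 / 2.08 = 0.3332 h^-1
Extrapolated tail: C_last / k_e = 3.98 / 0.3332 = 11.945
AUC_0→∞ = 127.6975 + 11.945 = 139.6425 mg/L·h

AUC = 140 mg/L·h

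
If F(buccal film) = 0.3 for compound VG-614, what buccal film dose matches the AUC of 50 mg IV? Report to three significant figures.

D_buccal = 167 mg

For equal systemic exposure: F × D_ev = D_iv
D_ev = D_iv / F = 50 / 0.3 = 166.667 mg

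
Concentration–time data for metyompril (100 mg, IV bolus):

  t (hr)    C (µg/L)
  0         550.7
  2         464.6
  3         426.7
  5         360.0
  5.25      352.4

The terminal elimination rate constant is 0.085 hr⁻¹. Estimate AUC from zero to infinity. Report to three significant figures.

Trapezoidal AUC_0→5.25:
  [0→2]: (550.7+464.6)/2 × 2 = 1015.3
  [2→3]: (464.6+426.7)/2 × 1 = 445.65
  [3→5]: (426.7+360.0)/2 × 2 = 786.7
  [5→5.25]: (360.0+352.4)/2 × 0.25 = 89.05
  Sum = 2336.7 µg/L·hr
Extrapolated tail: C_last / k_e = 352.4 / 0.085 = 4145.882
AUC_0→∞ = 2336.7 + 4145.882 = 6482.582 µg/L·hr

AUC = 6480 µg/L·hr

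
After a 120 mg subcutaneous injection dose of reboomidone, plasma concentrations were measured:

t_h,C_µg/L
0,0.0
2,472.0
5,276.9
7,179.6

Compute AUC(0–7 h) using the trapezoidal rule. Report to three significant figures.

Trapezoidal AUC_0→7:
  [0→2]: (0.0+472.0)/2 × 2 = 472.0
  [2→5]: (472.0+276.9)/2 × 3 = 1123.35
  [5→7]: (276.9+179.6)/2 × 2 = 456.5
  Sum = 2051.85 µg/L·h

AUC = 2050 µg/L·h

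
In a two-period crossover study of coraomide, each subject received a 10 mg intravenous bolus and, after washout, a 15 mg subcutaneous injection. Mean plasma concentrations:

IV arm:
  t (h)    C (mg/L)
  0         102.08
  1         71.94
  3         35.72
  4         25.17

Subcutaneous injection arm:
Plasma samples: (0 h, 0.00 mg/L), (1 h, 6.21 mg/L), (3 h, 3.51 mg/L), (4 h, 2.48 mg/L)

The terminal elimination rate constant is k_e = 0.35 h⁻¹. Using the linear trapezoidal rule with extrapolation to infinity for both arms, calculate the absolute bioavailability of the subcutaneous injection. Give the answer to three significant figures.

Trapezoidal AUC_0→4 (IV):
  [0→1]: (102.08+71.94)/2 × 1 = 87.01
  [1→3]: (71.94+35.72)/2 × 2 = 107.66
  [3→4]: (35.72+25.17)/2 × 1 = 30.445
  Sum = 225.115 mg/L·h
IV tail: 25.17/0.35 = 71.914; AUC_iv,0→∞ = 225.115 + 71.914 = 297.029 mg/L·h
Trapezoidal AUC_0→4 (subcutaneous injection):
  [0→1]: (0.00+6.21)/2 × 1 = 3.105
  [1→3]: (6.21+3.51)/2 × 2 = 9.72
  [3→4]: (3.51+2.48)/2 × 1 = 2.995
  Sum = 15.82 mg/L·h
subcutaneous injection tail: 2.48/0.35 = 7.086; AUC_ev,0→∞ = 15.82 + 7.086 = 22.906 mg/L·h
F = (AUC_ev/D_ev)/(AUC_iv/D_iv) = (22.906/15)/(297.029/10) = 1.52707/29.7029 = 0.0514

F = 0.0514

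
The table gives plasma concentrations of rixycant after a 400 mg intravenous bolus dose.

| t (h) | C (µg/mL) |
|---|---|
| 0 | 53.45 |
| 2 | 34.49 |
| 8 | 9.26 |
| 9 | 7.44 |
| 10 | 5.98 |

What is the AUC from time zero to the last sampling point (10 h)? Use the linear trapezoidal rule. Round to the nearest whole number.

AUC = 234 µg/mL·h

Trapezoidal AUC_0→10:
  [0→2]: (53.45+34.49)/2 × 2 = 87.94
  [2→8]: (34.49+9.26)/2 × 6 = 131.25
  [8→9]: (9.26+7.44)/2 × 1 = 8.35
  [9→10]: (7.44+5.98)/2 × 1 = 6.71
  Sum = 234.25 µg/mL·h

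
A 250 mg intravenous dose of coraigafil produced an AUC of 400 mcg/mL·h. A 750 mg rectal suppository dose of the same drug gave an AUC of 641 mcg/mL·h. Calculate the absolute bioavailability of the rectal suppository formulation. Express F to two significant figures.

F = (AUC_ev / D_ev) / (AUC_iv / D_iv)
  = (641/750) / (400/250)
  = 0.854667 / 1.6 = 0.5342

F = 0.53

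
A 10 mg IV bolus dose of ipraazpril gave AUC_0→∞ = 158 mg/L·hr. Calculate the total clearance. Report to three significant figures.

CL = Dose_iv / AUC_0→∞
   = 10 / 158 = 0.0632911 L/hr

CL = 0.0633 L/hr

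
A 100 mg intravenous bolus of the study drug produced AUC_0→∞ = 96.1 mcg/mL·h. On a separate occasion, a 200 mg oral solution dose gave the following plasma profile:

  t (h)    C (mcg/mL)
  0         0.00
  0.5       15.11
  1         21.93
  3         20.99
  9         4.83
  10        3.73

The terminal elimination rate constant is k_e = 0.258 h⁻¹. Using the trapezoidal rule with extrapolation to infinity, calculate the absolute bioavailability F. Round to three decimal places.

F = 0.792

Trapezoidal AUC_0→10 (oral solution):
  [0→0.5]: (0.00+15.11)/2 × 0.5 = 3.7775
  [0.5→1]: (15.11+21.93)/2 × 0.5 = 9.26
  [1→3]: (21.93+20.99)/2 × 2 = 42.92
  [3→9]: (20.99+4.83)/2 × 6 = 77.46
  [9→10]: (4.83+3.73)/2 × 1 = 4.28
  Sum = 137.6975 mcg/mL·h
Tail: C_last/k_e = 3.73/0.258 = 14.457
AUC_0→∞ (oral solution) = 137.6975 + 14.457 = 152.1545 mcg/mL·h
F = (AUC_ev/D_ev)/(AUC_iv/D_iv) = (152.1545/200)/(96.1/100) = 0.7607725/0.961 = 0.7916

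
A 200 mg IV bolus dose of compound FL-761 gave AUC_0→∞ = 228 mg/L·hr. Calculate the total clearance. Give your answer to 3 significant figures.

CL = 0.877 L/hr

CL = Dose_iv / AUC_0→∞
   = 200 / 228 = 0.877193 L/hr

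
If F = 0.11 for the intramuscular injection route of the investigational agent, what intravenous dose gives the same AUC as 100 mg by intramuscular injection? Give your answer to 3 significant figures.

Systemic exposure from an extravascular dose = F × D_ev, so the equivalent IV dose is F × D_ev.
D_iv = F × D_ev = 0.11 × 100 = 11 mg

D_iv = 11.0 mg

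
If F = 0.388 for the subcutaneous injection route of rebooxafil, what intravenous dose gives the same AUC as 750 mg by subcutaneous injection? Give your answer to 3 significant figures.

Systemic exposure from an extravascular dose = F × D_ev, so the equivalent IV dose is F × D_ev.
D_iv = F × D_ev = 0.388 × 750 = 291 mg

D_iv = 291 mg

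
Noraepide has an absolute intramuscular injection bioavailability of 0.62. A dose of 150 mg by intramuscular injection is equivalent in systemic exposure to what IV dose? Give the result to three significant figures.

D_iv = 93.0 mg

Systemic exposure from an extravascular dose = F × D_ev, so the equivalent IV dose is F × D_ev.
D_iv = F × D_ev = 0.62 × 150 = 93 mg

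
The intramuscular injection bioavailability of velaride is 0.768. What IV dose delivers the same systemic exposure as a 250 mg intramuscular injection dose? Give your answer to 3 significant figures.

D_iv = 192 mg

Systemic exposure from an extravascular dose = F × D_ev, so the equivalent IV dose is F × D_ev.
D_iv = F × D_ev = 0.768 × 250 = 192 mg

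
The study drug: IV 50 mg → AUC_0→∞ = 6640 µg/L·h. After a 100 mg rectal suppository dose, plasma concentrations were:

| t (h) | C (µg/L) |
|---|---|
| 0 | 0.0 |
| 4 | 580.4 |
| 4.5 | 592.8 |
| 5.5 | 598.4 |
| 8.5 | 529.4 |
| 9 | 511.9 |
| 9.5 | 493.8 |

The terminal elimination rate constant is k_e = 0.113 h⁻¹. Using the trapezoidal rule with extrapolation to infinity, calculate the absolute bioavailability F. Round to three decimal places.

Trapezoidal AUC_0→9.5 (rectal suppository):
  [0→4]: (0.0+580.4)/2 × 4 = 1160.8
  [4→4.5]: (580.4+592.8)/2 × 0.5 = 293.3
  [4.5→5.5]: (592.8+598.4)/2 × 1 = 595.6
  [5.5→8.5]: (598.4+529.4)/2 × 3 = 1691.7
  [8.5→9]: (529.4+511.9)/2 × 0.5 = 260.325
  [9→9.5]: (511.9+493.8)/2 × 0.5 = 251.425
  Sum = 4253.15 µg/L·h
Tail: C_last/k_e = 493.8/0.113 = 4369.912
AUC_0→∞ (rectal suppository) = 4253.15 + 4369.912 = 8623.062 µg/L·h
F = (AUC_ev/D_ev)/(AUC_iv/D_iv) = (8623.062/100)/(6640/50) = 86.23062/132.8 = 0.6493

F = 0.649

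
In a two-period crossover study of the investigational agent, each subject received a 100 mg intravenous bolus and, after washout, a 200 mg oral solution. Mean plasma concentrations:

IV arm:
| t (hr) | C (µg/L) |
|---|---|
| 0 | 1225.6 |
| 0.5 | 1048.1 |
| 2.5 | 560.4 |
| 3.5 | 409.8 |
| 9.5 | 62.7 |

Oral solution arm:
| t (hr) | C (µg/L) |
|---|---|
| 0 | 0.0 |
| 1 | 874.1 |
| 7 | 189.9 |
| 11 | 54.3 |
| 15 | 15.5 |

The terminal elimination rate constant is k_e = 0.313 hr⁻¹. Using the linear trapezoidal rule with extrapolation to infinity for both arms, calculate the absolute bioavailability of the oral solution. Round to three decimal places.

F = 0.503

Trapezoidal AUC_0→9.5 (IV):
  [0→0.5]: (1225.6+1048.1)/2 × 0.5 = 568.425
  [0.5→2.5]: (1048.1+560.4)/2 × 2 = 1608.5
  [2.5→3.5]: (560.4+409.8)/2 × 1 = 485.1
  [3.5→9.5]: (409.8+62.7)/2 × 6 = 1417.5
  Sum = 4079.525 µg/L·hr
IV tail: 62.7/0.313 = 200.319; AUC_iv,0→∞ = 4079.525 + 200.319 = 4279.844 µg/L·hr
Trapezoidal AUC_0→15 (oral solution):
  [0→1]: (0.0+874.1)/2 × 1 = 437.05
  [1→7]: (874.1+189.9)/2 × 6 = 3192.0
  [7→11]: (189.9+54.3)/2 × 4 = 488.4
  [11→15]: (54.3+15.5)/2 × 4 = 139.6
  Sum = 4257.05 µg/L·hr
oral solution tail: 15.5/0.313 = 49.521; AUC_ev,0→∞ = 4257.05 + 49.521 = 4306.571 µg/L·hr
F = (AUC_ev/D_ev)/(AUC_iv/D_iv) = (4306.571/200)/(4279.844/100) = 21.532855/42.79844 = 0.5031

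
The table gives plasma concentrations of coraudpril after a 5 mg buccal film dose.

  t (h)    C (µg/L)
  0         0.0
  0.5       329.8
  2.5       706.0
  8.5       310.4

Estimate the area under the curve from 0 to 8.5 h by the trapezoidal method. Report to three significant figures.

Trapezoidal AUC_0→8.5:
  [0→0.5]: (0.0+329.8)/2 × 0.5 = 82.45
  [0.5→2.5]: (329.8+706.0)/2 × 2 = 1035.8
  [2.5→8.5]: (706.0+310.4)/2 × 6 = 3049.2
  Sum = 4167.45 µg/L·h

AUC = 4170 µg/L·h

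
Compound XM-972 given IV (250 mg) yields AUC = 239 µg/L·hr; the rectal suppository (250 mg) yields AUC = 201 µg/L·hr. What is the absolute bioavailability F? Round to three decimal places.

F = (AUC_ev / D_ev) / (AUC_iv / D_iv)
  = (201/250) / (239/250)
  = 0.804 / 0.956 = 0.8410

F = 0.841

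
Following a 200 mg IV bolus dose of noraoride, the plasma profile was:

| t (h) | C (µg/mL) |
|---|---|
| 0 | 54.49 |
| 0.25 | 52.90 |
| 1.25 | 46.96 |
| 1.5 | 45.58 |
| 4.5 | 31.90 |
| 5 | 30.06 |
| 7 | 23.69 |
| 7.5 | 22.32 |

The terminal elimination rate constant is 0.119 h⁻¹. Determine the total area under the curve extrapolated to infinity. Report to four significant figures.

AUC = 459.4 µg/mL·h

Trapezoidal AUC_0→7.5:
  [0→0.25]: (54.49+52.90)/2 × 0.25 = 13.42375
  [0.25→1.25]: (52.90+46.96)/2 × 1 = 49.93
  [1.25→1.5]: (46.96+45.58)/2 × 0.25 = 11.5675
  [1.5→4.5]: (45.58+31.90)/2 × 3 = 116.22
  [4.5→5]: (31.90+30.06)/2 × 0.5 = 15.49
  [5→7]: (30.06+23.69)/2 × 2 = 53.75
  [7→7.5]: (23.69+22.32)/2 × 0.5 = 11.5025
  Sum = 271.88375 µg/mL·h
Extrapolated tail: C_last / k_e = 22.32 / 0.119 = 187.563
AUC_0→∞ = 271.88375 + 187.563 = 459.44675 µg/mL·h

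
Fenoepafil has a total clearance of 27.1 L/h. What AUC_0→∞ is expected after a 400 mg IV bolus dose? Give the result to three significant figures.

AUC_0→∞ = Dose_iv / CL
        = 400 / 27.1 = 14.7601 mg/L·h

AUC = 14.8 mg/L·h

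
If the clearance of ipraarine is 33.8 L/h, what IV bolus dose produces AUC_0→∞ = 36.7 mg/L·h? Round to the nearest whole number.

Dose = 1240 mg

Dose_iv = CL × AUC_0→∞
     = 33.8 × 36.7 = 1240.46 mg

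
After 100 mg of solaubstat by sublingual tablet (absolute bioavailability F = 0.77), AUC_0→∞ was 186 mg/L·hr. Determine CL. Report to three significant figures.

CL = 0.414 L/hr

CL = F × Dose / AUC_0→∞
   = 0.77 × 100 / 186 = 0.413978 L/hr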